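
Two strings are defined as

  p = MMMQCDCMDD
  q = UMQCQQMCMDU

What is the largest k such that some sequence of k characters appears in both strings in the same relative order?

6

Taking M (p #3, q #2); then Q (p #4, q #3); then C (p #5, q #4); then C (p #7, q #8); then M (p #8, q #9); then D (p #9, q #10) gives a common subsequence of length 6. Since dp[10][11] = 6, nothing longer is possible.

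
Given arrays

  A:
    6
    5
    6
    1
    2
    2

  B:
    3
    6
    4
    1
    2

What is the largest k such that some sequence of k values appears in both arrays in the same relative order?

Taking 6 (A #1, B #2); then 1 (A #4, B #4); then 2 (A #6, B #5) gives a common subsequence of length 3. Since dp[6][5] = 3, nothing longer is possible.

3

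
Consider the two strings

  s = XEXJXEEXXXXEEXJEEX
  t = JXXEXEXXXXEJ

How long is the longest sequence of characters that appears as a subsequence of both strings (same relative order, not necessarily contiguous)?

10

One common subsequence of length 10: X at s[1]=t[3] → E at s[2]=t[4] → X at s[5]=t[5] → E at s[7]=t[6] → X at s[8]=t[7] → X at s[9]=t[8] → X at s[10]=t[9] → X at s[11]=t[10] → E at s[13]=t[11] → J at s[15]=t[12]. Since dp[18][12] = 10, nothing longer is possible.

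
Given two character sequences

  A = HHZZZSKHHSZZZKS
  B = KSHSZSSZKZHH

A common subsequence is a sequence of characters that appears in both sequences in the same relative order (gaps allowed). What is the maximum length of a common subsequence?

6

One common subsequence of length 6: H [1,3]; then Z [3,5]; then Z [4,8]; then Z [5,10]; then H [8,11]; then H [9,12]. dp[15][12] = 6 confirms this is the maximum.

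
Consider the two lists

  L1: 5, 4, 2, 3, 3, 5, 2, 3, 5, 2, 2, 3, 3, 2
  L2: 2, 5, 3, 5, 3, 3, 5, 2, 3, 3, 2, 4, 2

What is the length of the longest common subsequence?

Match 5 at L1[1]=L2[2], 3 at L1[4]=L2[3], 3 at L1[5]=L2[5], 3 at L1[8]=L2[6], 5 at L1[9]=L2[7], 2 at L1[11]=L2[8], 3 at L1[12]=L2[9], 3 at L1[13]=L2[10], 2 at L1[14]=L2[13] — 9 values in the same relative order in both. Since dp[14][13] = 9, nothing longer is possible.

9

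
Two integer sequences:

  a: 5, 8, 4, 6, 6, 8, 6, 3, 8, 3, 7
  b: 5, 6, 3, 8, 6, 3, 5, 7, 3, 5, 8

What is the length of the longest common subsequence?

One common subsequence of length 6: 5 [1,1]; then 6 [4,2]; then 8 [6,4]; then 6 [7,5]; then 3 [8,9]; then 8 [9,11]. The LCS DP gives dp[11][11] = 6, so this is optimal.

6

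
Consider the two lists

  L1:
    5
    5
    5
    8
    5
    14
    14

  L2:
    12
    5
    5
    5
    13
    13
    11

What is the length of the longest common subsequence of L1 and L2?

3

Let dp[i][j] be the LCS length of the first i values of L1 and the first j values of L2. dp[i][j] = dp[i-1][j-1]+1 when the i-th and j-th values match, else max(dp[i-1][j], dp[i][j-1]).
    · 12  5  5  5 13 13 11
 ·  0  0  0  0  0  0  0  0
 5  0  0  1  1  1  1  1  1
 5  0  0  1  2  2  2  2  2
 5  0  0  1  2  3  3  3  3
 8  0  0  1  2  3  3  3  3
 5  0  0  1  2  3  3  3  3
14  0  0  1  2  3  3  3  3
14  0  0  1  2  3  3  3  3
dp[7][7] = 3. One LCS (by backtracking along matches): 5, 5, 5.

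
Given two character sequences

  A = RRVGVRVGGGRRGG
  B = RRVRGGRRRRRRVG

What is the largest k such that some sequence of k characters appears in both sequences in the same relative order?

Taking R at A[1]=B[1] → R at A[2]=B[2] → V at A[5]=B[3] → R at A[6]=B[4] → G at A[8]=B[5] → G at A[9]=B[6] → R at A[11]=B[11] → R at A[12]=B[12] → G at A[14]=B[14] gives a common subsequence of length 9. dp[14][14] = 9 confirms this is the maximum.

9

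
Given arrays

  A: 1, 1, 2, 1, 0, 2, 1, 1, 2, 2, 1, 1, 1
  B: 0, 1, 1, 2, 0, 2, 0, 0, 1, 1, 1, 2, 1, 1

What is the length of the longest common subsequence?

One common subsequence of length 10: 1 (A #1, B #2) → 1 (A #2, B #3) → 2 (A #3, B #4) → 0 (A #5, B #5) → 2 (A #6, B #6) → 1 (A #7, B #10) → 1 (A #8, B #11) → 2 (A #10, B #12) → 1 (A #12, B #13) → 1 (A #13, B #14). The LCS DP gives dp[13][14] = 10, so this is optimal.

10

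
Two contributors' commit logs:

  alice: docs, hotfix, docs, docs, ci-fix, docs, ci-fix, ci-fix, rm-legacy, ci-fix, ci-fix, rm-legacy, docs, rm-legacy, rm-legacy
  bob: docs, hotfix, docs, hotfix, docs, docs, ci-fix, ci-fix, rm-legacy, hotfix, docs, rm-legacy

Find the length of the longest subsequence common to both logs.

10

Taking docs [1,1], then hotfix [2,2], then docs [3,3], then docs [4,5], then docs [6,6], then ci-fix [7,7], then ci-fix [8,8], then rm-legacy [9,9], then docs [13,11], then rm-legacy [15,12] gives a common subsequence of length 10. dp[15][12] = 10 confirms this is the maximum.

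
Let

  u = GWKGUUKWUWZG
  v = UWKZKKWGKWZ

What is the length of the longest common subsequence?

6

Pick W (u #2, v #2), K (u #3, v #6), G (u #4, v #8), K (u #7, v #9), W (u #10, v #10), Z (u #11, v #11); all 6 characters appear in both, in order. The LCS DP gives dp[12][11] = 6, so this is optimal.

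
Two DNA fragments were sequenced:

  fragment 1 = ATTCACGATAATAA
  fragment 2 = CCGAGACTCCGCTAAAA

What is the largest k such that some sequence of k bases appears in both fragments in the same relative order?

One common subsequence of length 10: A [1,6] → T [3,8] → C [4,9] → C [6,10] → G [7,11] → T [9,13] → A [10,14] → A [11,15] → A [13,16] → A [14,17]. The LCS DP gives dp[14][17] = 10, so this is optimal.

10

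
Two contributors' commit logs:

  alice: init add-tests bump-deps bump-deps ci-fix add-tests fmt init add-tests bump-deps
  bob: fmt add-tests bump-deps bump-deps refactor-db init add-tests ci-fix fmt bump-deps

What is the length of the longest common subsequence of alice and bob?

6

One common subsequence of length 6: add-tests [2,2]; then bump-deps [3,3]; then bump-deps [4,4]; then ci-fix [5,8]; then fmt [7,9]; then bump-deps [10,10]. Since dp[10][10] = 6, nothing longer is possible.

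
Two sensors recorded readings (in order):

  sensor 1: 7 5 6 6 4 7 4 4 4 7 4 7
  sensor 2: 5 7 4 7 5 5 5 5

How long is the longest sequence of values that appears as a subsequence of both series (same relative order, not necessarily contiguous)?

Taking 5 [2,1], then 7 [6,2], then 4 [9,3], then 7 [10,4] gives a common subsequence of length 4. The LCS DP gives dp[12][8] = 4, so this is optimal.

4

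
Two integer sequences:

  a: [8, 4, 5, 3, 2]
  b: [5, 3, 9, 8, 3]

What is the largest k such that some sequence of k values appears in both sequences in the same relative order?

Taking 8 at a[1]=b[4], then 3 at a[4]=b[5] gives a common subsequence of length 2. The LCS DP gives dp[5][5] = 2, so this is optimal.

2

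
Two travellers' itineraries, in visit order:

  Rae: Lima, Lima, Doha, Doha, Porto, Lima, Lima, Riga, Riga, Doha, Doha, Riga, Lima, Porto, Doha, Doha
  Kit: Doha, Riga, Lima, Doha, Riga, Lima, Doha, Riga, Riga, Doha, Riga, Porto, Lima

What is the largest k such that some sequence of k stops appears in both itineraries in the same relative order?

Pick Lima (Rae #1, Kit #3) → Lima (Rae #2, Kit #6) → Doha (Rae #4, Kit #7) → Riga (Rae #8, Kit #8) → Riga (Rae #9, Kit #9) → Doha (Rae #11, Kit #10) → Riga (Rae #12, Kit #11) → Lima (Rae #13, Kit #13); all 8 stops appear in both, in order, and the DP table's final entry dp[16][13] is also 8, so no common subsequence is longer.

8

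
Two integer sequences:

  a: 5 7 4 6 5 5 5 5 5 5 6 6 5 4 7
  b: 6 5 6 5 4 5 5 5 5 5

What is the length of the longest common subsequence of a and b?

One common subsequence of length 8: 5 (a #1, b #2), 6 (a #4, b #3), 5 (a #5, b #4), 5 (a #7, b #6), 5 (a #8, b #7), 5 (a #9, b #8), 5 (a #10, b #9), 5 (a #13, b #10). The LCS DP gives dp[15][10] = 8, so this is optimal.

8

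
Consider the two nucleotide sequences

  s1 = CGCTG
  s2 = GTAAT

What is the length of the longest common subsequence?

2

Pick G at s1[2]=s2[1], T at s1[4]=s2[5]; all 2 bases appear in both, in order, and the DP table's final entry dp[5][5] is also 2, so no common subsequence is longer.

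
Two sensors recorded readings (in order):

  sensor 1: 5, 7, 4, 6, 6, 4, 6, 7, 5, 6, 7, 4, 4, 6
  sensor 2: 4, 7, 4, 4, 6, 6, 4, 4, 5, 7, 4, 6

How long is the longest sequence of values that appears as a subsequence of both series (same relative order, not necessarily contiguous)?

One common subsequence of length 9: 7 (sensor 1 #2, sensor 2 #2), 4 (sensor 1 #3, sensor 2 #4), 6 (sensor 1 #4, sensor 2 #5), 6 (sensor 1 #5, sensor 2 #6), 4 (sensor 1 #6, sensor 2 #8), 5 (sensor 1 #9, sensor 2 #9), 7 (sensor 1 #11, sensor 2 #10), 4 (sensor 1 #13, sensor 2 #11), 6 (sensor 1 #14, sensor 2 #12). Since dp[14][12] = 9, nothing longer is possible.

9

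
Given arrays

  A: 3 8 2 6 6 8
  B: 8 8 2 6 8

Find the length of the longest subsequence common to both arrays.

4

Let dp[i][j] be the LCS length of the first i values of A and the first j values of B. dp[i][j] = dp[i-1][j-1]+1 when the i-th and j-th values match, else max(dp[i-1][j], dp[i][j-1]).
    ·  8  8  2  6  8
 ·  0  0  0  0  0  0
 3  0  0  0  0  0  0
 8  0  1  1  1  1  1
 2  0  1  1  2  2  2
 6  0  1  1  2  3  3
 6  0  1  1  2  3  3
 8  0  1  2  2  3  4
dp[6][5] = 4. One LCS (by backtracking along matches): 8, 2, 6, 8.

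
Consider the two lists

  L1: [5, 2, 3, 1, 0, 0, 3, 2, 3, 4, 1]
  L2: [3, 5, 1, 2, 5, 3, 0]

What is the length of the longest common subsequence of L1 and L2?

Pick 5 [1,2]; then 2 [2,4]; then 3 [3,6]; then 0 [6,7]; all 4 values appear in both, in order. Since dp[11][7] = 4, nothing longer is possible.

4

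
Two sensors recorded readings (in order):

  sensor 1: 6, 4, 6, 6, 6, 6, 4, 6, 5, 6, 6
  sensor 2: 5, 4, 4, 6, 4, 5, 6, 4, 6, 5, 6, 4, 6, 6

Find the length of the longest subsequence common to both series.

8

Taking 6 [1,4]; then 4 [2,5]; then 6 [3,7]; then 6 [4,9]; then 6 [6,11]; then 4 [7,12]; then 6 [10,13]; then 6 [11,14] gives a common subsequence of length 8. The LCS DP gives dp[11][14] = 8, so this is optimal.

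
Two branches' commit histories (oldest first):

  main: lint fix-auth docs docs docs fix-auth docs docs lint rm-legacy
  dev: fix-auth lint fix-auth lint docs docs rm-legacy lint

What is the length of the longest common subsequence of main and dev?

5

Pick lint [1,2]; then fix-auth [2,3]; then docs [3,5]; then docs [4,6]; then lint [9,8]; all 5 commits appear in both, in order, and the DP table's final entry dp[10][8] is also 5, so no common subsequence is longer.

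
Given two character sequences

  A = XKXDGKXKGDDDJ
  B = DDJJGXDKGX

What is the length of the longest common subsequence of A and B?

Taking D [4,2], G [5,5], X [7,6], K [8,8], G [9,9] gives a common subsequence of length 5. Since dp[13][10] = 5, nothing longer is possible.

5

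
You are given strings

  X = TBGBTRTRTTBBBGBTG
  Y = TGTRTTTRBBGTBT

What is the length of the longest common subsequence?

Match T at X[1]=Y[1], G at X[3]=Y[2], T at X[5]=Y[3], R at X[6]=Y[4], T at X[7]=Y[5], T at X[9]=Y[6], T at X[10]=Y[7], B at X[12]=Y[9], B at X[13]=Y[10], G at X[14]=Y[11], B at X[15]=Y[13], T at X[16]=Y[14] — 12 characters in the same relative order in both. Since dp[17][14] = 12, nothing longer is possible.

12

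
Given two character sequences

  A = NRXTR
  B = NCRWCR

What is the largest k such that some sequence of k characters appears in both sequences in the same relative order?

3

Pick N [1,1]; then R [2,3]; then R [5,6]; all 3 characters appear in both, in order, and the DP table's final entry dp[5][6] is also 3, so no common subsequence is longer.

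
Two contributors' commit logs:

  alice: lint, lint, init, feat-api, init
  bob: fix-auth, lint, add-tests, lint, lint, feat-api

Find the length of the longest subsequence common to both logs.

3

Taking lint (alice #1, bob #4) → lint (alice #2, bob #5) → feat-api (alice #4, bob #6) gives a common subsequence of length 3. dp[5][6] = 3 confirms this is the maximum.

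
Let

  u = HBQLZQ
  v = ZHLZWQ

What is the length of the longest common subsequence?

4

Pick H (u #1, v #2), L (u #4, v #3), Z (u #5, v #4), Q (u #6, v #6); all 4 characters appear in both, in order. Since dp[6][6] = 4, nothing longer is possible.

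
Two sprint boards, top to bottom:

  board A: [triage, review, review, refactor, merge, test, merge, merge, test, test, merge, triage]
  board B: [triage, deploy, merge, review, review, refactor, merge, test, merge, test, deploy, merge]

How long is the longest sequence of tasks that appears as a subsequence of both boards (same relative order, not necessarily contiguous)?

9

One common subsequence of length 9: triage (board A #1, board B #1), review (board A #2, board B #4), review (board A #3, board B #5), refactor (board A #4, board B #6), merge (board A #5, board B #7), test (board A #6, board B #8), merge (board A #8, board B #9), test (board A #9, board B #10), merge (board A #11, board B #12). dp[12][12] = 9 confirms this is the maximum.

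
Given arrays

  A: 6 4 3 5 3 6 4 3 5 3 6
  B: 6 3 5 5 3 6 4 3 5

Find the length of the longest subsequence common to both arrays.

Let dp[i][j] be the LCS length of the first i values of A and the first j values of B. dp[i][j] = dp[i-1][j-1]+1 when the i-th and j-th values match, else max(dp[i-1][j], dp[i][j-1]).
    ·  6  3  5  5  3  6  4  3  5
 ·  0  0  0  0  0  0  0  0  0  0
 6  0  1  1  1  1  1  1  1  1  1
 4  0  1  1  1  1  1  1  2  2  2
 3  0  1  2  2  2  2  2  2  3  3
 5  0  1  2  3  3  3  3  3  3  4
 3  0  1  2  3  3  4  4  4  4  4
 6  0  1  2  3  3  4  5  5  5  5
 4  0  1  2  3  3  4  5  6  6  6
 3  0  1  2  3  3  4  5  6  7  7
 5  0  1  2  3  4  4  5  6  7  8
 3  0  1  2  3  4  5  5  6  7  8
 6  0  1  2  3  4  5  6  6  7  8
dp[11][9] = 8. One LCS (by backtracking along matches): 6, 3, 5, 3, 6, 4, 3, 5.

8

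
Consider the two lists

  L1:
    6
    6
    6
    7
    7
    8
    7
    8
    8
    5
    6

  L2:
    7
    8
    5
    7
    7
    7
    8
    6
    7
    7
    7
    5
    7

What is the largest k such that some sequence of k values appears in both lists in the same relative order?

Pick 6 [3,8]; then 7 [4,9]; then 7 [5,10]; then 7 [7,11]; then 5 [10,12]; all 5 values appear in both, in order. dp[11][13] = 5 confirms this is the maximum.

5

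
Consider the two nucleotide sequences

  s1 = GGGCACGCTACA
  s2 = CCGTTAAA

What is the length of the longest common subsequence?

Let dp[i][j] be the LCS length of the first i bases of s1 and the first j bases of s2. dp[i][j] = dp[i-1][j-1]+1 when the i-th and j-th bases match, else max(dp[i-1][j], dp[i][j-1]).
    ·  C  C  G  T  T  A  A  A
 ·  0  0  0  0  0  0  0  0  0
 G  0  0  0  1  1  1  1  1  1
 G  0  0  0  1  1  1  1  1  1
 G  0  0  0  1  1  1  1  1  1
 C  0  1  1  1  1  1  1  1  1
 A  0  1  1  1  1  1  2  2  2
 C  0  1  2  2  2  2  2  2  2
 G  0  1  2  3  3  3  3  3  3
 C  0  1  2  3  3  3  3  3  3
 T  0  1  2  3  4  4  4  4  4
 A  0  1  2  3  4  4  5  5  5
 C  0  1  2  3  4  4  5  5  5
 A  0  1  2  3  4  4  5  6  6
dp[12][8] = 6. One LCS (by backtracking along matches): CCGTAA.

6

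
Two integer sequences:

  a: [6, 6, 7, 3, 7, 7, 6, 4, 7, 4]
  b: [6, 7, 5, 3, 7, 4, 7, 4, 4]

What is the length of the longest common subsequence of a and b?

7

Pick 6 at a[2]=b[1], 7 at a[3]=b[2], 3 at a[4]=b[4], 7 at a[5]=b[5], 7 at a[6]=b[7], 4 at a[8]=b[8], 4 at a[10]=b[9]; all 7 values appear in both, in order. dp[10][9] = 7 confirms this is the maximum.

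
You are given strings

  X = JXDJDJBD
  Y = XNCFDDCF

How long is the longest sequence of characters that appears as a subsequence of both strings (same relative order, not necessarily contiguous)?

3

Pick X [2,1], then D [3,5], then D [5,6]; all 3 characters appear in both, in order. The LCS DP gives dp[8][8] = 3, so this is optimal.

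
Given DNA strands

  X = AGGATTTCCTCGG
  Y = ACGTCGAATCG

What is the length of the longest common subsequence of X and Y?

7

One common subsequence of length 7: A (X #1, Y #1); then G (X #2, Y #3); then G (X #3, Y #6); then A (X #4, Y #8); then T (X #10, Y #9); then C (X #11, Y #10); then G (X #13, Y #11). The LCS DP gives dp[13][11] = 7, so this is optimal.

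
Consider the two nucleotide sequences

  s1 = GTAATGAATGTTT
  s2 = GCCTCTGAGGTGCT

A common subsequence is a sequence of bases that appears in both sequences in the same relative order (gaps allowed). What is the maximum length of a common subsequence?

Pick G at s1[1]=s2[1] → T at s1[2]=s2[4] → T at s1[5]=s2[6] → G at s1[6]=s2[7] → A at s1[7]=s2[8] → T at s1[9]=s2[11] → G at s1[10]=s2[12] → T at s1[13]=s2[14]; all 8 bases appear in both, in order. dp[13][14] = 8 confirms this is the maximum.

8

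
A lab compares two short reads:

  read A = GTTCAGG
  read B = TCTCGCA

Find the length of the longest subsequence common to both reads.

4

Taking T (read A #2, read B #1); then T (read A #3, read B #3); then C (read A #4, read B #6); then A (read A #5, read B #7) gives a common subsequence of length 4. The LCS DP gives dp[7][7] = 4, so this is optimal.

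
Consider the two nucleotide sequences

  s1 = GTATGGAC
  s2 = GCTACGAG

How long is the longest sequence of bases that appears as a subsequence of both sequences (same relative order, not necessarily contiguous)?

5

Pick G [1,1] → T [2,3] → A [3,4] → G [5,6] → G [6,8]; all 5 bases appear in both, in order, and the DP table's final entry dp[8][8] is also 5, so no common subsequence is longer.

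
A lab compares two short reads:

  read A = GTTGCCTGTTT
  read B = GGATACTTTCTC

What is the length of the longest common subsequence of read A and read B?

7

Let dp[i][j] be the LCS length of the first i bases of read A and the first j bases of read B. dp[i][j] = dp[i-1][j-1]+1 when the i-th and j-th bases match, else max(dp[i-1][j], dp[i][j-1]).
    ·  G  G  A  T  A  C  T  T  T  C  T  C
 ·  0  0  0  0  0  0  0  0  0  0  0  0  0
 G  0  1  1  1  1  1  1  1  1  1  1  1  1
 T  0  1  1  1  2  2  2  2  2  2  2  2  2
 T  0  1  1  1  2  2  2  3  3  3  3  3  3
 G  0  1  2  2  2  2  2  3  3  3  3  3  3
 C  0  1  2  2  2  2  3  3  3  3  4  4  4
 C  0  1  2  2  2  2  3  3  3  3  4  4  5
 T  0  1  2  2  3  3  3  4  4  4  4  5  5
 G  0  1  2  2  3  3  3  4  4  4  4  5  5
 T  0  1  2  2  3  3  3  4  5  5  5  5  5
 T  0  1  2  2  3  3  3  4  5  6  6  6  6
 T  0  1  2  2  3  3  3  4  5  6  6  7  7
dp[11][12] = 7. One LCS (by backtracking along matches): GTCTTTT.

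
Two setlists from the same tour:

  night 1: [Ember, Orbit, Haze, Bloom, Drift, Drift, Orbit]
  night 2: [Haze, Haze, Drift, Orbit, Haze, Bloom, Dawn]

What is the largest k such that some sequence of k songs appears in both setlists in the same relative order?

3

Taking Orbit [2,4]; then Haze [3,5]; then Bloom [4,6] gives a common subsequence of length 3. dp[7][7] = 3 confirms this is the maximum.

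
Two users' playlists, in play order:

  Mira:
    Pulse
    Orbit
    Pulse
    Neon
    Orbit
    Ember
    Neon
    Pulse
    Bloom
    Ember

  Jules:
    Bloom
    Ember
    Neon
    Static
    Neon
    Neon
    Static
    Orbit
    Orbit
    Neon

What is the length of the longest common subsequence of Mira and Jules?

3

Taking Orbit [2,8]; then Orbit [5,9]; then Neon [7,10] gives a common subsequence of length 3. Since dp[10][10] = 3, nothing longer is possible.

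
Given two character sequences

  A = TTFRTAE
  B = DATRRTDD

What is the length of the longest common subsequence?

One common subsequence of length 3: T at A[1]=B[3], then R at A[4]=B[5], then T at A[5]=B[6], and the DP table's final entry dp[7][8] is also 3, so no common subsequence is longer.

3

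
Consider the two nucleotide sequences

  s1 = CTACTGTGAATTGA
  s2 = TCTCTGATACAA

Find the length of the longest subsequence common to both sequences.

One common subsequence of length 9: C (s1 #1, s2 #2); then T (s1 #2, s2 #3); then C (s1 #4, s2 #4); then T (s1 #5, s2 #5); then G (s1 #6, s2 #6); then T (s1 #7, s2 #8); then A (s1 #9, s2 #9); then A (s1 #10, s2 #11); then A (s1 #14, s2 #12). dp[14][12] = 9 confirms this is the maximum.

9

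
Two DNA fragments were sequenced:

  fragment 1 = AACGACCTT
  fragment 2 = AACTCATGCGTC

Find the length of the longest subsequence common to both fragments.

6

Match A (fragment 1 #1, fragment 2 #1) → A (fragment 1 #2, fragment 2 #2) → C (fragment 1 #3, fragment 2 #5) → G (fragment 1 #4, fragment 2 #8) → C (fragment 1 #6, fragment 2 #9) → C (fragment 1 #7, fragment 2 #12) — 6 bases in the same relative order in both. dp[9][12] = 6 confirms this is the maximum.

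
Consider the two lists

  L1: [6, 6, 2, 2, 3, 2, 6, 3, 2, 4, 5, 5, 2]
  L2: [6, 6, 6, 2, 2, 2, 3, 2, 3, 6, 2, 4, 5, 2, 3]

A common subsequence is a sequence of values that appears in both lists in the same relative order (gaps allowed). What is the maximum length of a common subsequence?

Match 6 at L1[1]=L2[2], 6 at L1[2]=L2[3], 2 at L1[3]=L2[5], 2 at L1[4]=L2[6], 3 at L1[5]=L2[7], 2 at L1[6]=L2[8], 6 at L1[7]=L2[10], 2 at L1[9]=L2[11], 4 at L1[10]=L2[12], 5 at L1[12]=L2[13], 2 at L1[13]=L2[14] — 11 values in the same relative order in both, and the DP table's final entry dp[13][15] is also 11, so no common subsequence is longer.

11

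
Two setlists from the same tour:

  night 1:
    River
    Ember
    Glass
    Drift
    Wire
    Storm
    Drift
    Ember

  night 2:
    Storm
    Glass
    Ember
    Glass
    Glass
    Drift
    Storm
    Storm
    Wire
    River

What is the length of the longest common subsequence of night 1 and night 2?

4

Pick Ember (night 1 #2, night 2 #3), Glass (night 1 #3, night 2 #5), Drift (night 1 #4, night 2 #6), Wire (night 1 #5, night 2 #9); all 4 songs appear in both, in order. Since dp[8][10] = 4, nothing longer is possible.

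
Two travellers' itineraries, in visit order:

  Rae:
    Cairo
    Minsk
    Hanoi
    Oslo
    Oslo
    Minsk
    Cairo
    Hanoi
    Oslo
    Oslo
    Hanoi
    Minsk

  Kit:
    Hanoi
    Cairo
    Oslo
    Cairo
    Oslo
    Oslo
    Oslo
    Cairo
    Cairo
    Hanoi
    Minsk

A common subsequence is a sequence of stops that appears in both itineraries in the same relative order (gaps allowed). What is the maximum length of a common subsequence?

One common subsequence of length 7: Cairo at Rae[1]=Kit[2], then Oslo at Rae[4]=Kit[3], then Oslo at Rae[5]=Kit[5], then Oslo at Rae[9]=Kit[6], then Oslo at Rae[10]=Kit[7], then Hanoi at Rae[11]=Kit[10], then Minsk at Rae[12]=Kit[11]. Since dp[12][11] = 7, nothing longer is possible.

7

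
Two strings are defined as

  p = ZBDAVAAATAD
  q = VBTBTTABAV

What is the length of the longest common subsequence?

3

Pick B (p #2, q #8), then A (p #4, q #9), then V (p #5, q #10); all 3 characters appear in both, in order. dp[11][10] = 3 confirms this is the maximum.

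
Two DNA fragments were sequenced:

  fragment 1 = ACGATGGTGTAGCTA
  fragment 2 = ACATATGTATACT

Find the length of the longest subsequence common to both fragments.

Pick A (fragment 1 #1, fragment 2 #1), then C (fragment 1 #2, fragment 2 #2), then A (fragment 1 #4, fragment 2 #5), then T (fragment 1 #5, fragment 2 #6), then G (fragment 1 #7, fragment 2 #7), then T (fragment 1 #8, fragment 2 #8), then T (fragment 1 #10, fragment 2 #10), then A (fragment 1 #11, fragment 2 #11), then C (fragment 1 #13, fragment 2 #12), then T (fragment 1 #14, fragment 2 #13); all 10 bases appear in both, in order, and the DP table's final entry dp[15][13] is also 10, so no common subsequence is longer.

10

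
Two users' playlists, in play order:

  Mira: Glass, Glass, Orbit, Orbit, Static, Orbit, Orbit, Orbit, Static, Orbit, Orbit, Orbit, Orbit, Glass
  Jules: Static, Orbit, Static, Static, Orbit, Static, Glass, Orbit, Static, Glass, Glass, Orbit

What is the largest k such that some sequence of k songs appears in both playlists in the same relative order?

Taking Orbit at Mira[3]=Jules[2], then Orbit at Mira[4]=Jules[5], then Static at Mira[5]=Jules[6], then Orbit at Mira[8]=Jules[8], then Static at Mira[9]=Jules[9], then Orbit at Mira[13]=Jules[12] gives a common subsequence of length 6. The LCS DP gives dp[14][12] = 6, so this is optimal.

6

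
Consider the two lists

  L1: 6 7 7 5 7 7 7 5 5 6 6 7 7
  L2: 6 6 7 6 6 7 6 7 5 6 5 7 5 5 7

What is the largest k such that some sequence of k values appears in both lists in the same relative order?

One common subsequence of length 8: 6 at L1[1]=L2[5]; then 7 at L1[2]=L2[6]; then 7 at L1[3]=L2[8]; then 5 at L1[4]=L2[11]; then 7 at L1[7]=L2[12]; then 5 at L1[8]=L2[13]; then 5 at L1[9]=L2[14]; then 7 at L1[13]=L2[15]. The LCS DP gives dp[13][15] = 8, so this is optimal.

8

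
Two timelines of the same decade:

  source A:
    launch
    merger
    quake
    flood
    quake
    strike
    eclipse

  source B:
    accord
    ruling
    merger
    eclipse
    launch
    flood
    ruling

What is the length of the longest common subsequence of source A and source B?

Match launch at source A[1]=source B[5]; then flood at source A[4]=source B[6] — 2 events in the same relative order in both. Since dp[7][7] = 2, nothing longer is possible.

2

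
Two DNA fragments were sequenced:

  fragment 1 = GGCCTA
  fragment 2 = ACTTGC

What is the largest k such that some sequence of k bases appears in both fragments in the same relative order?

2

Match G [2,5]; then C [4,6] — 2 bases in the same relative order in both. dp[6][6] = 2 confirms this is the maximum.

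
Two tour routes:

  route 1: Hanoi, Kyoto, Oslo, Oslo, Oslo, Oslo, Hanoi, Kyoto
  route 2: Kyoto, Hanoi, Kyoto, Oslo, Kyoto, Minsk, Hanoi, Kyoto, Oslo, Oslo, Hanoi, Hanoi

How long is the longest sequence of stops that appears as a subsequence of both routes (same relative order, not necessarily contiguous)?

One common subsequence of length 6: Hanoi (route 1 #1, route 2 #2), then Kyoto (route 1 #2, route 2 #3), then Oslo (route 1 #3, route 2 #4), then Oslo (route 1 #4, route 2 #9), then Oslo (route 1 #5, route 2 #10), then Hanoi (route 1 #7, route 2 #12). dp[8][12] = 6 confirms this is the maximum.

6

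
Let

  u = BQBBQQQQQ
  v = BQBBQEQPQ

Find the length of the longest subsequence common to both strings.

7

Taking B (u #1, v #1) → Q (u #2, v #2) → B (u #3, v #3) → B (u #4, v #4) → Q (u #5, v #5) → Q (u #6, v #7) → Q (u #9, v #9) gives a common subsequence of length 7. The LCS DP gives dp[9][9] = 7, so this is optimal.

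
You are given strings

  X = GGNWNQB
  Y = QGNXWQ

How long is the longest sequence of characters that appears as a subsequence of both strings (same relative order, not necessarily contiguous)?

Pick G (X #2, Y #2); then N (X #3, Y #3); then W (X #4, Y #5); then Q (X #6, Y #6); all 4 characters appear in both, in order. The LCS DP gives dp[7][6] = 4, so this is optimal.

4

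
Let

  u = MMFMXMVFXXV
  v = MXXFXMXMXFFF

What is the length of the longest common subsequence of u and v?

Pick M (u #1, v #1), then F (u #3, v #4), then M (u #4, v #6), then X (u #5, v #7), then M (u #6, v #8), then F (u #8, v #12); all 6 characters appear in both, in order. Since dp[11][12] = 6, nothing longer is possible.

6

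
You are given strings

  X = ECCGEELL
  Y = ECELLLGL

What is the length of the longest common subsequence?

Pick E [1,1]; then C [3,2]; then E [5,3]; then L [7,6]; then L [8,8]; all 5 characters appear in both, in order. dp[8][8] = 5 confirms this is the maximum.

5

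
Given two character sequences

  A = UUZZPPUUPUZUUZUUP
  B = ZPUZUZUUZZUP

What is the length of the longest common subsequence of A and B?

Match Z [4,1]; then P [6,2]; then U [7,3]; then U [10,5]; then Z [11,6]; then U [12,7]; then U [13,8]; then Z [14,10]; then U [16,11]; then P [17,12] — 10 characters in the same relative order in both. Since dp[17][12] = 10, nothing longer is possible.

10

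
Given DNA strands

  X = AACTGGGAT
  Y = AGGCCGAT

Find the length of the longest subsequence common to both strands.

Taking A (X #2, Y #1), G (X #5, Y #2), G (X #6, Y #3), G (X #7, Y #6), A (X #8, Y #7), T (X #9, Y #8) gives a common subsequence of length 6. dp[9][8] = 6 confirms this is the maximum.

6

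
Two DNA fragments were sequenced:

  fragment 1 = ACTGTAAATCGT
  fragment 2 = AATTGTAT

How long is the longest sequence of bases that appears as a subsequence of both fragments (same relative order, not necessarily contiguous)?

Pick A (fragment 1 #1, fragment 2 #2); then T (fragment 1 #3, fragment 2 #4); then G (fragment 1 #4, fragment 2 #5); then T (fragment 1 #5, fragment 2 #6); then A (fragment 1 #8, fragment 2 #7); then T (fragment 1 #12, fragment 2 #8); all 6 bases appear in both, in order. Since dp[12][8] = 6, nothing longer is possible.

6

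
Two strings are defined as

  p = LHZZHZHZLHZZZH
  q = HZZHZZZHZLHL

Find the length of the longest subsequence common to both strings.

9

Taking H [2,1], Z [3,2], Z [4,3], H [5,4], Z [6,7], H [7,8], Z [8,9], L [9,10], H [10,11] gives a common subsequence of length 9. dp[14][12] = 9 confirms this is the maximum.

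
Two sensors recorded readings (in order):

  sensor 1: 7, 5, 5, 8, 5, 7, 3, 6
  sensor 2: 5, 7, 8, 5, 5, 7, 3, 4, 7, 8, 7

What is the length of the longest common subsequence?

5

Let dp[i][j] be the LCS length of the first i values of sensor 1 and the first j values of sensor 2. dp[i][j] = dp[i-1][j-1]+1 when the i-th and j-th values match, else max(dp[i-1][j], dp[i][j-1]).
    ·  5  7  8  5  5  7  3  4  7  8  7
 ·  0  0  0  0  0  0  0  0  0  0  0  0
 7  0  0  1  1  1  1  1  1  1  1  1  1
 5  0  1  1  1  2  2  2  2  2  2  2  2
 5  0  1  1  1  2  3  3  3  3  3  3  3
 8  0  1  1  2  2  3  3  3  3  3  4  4
 5  0  1  1  2  3  3  3  3  3  3  4  4
 7  0  1  2  2  3  3  4  4  4  4  4  5
 3  0  1  2  2  3  3  4  5  5  5  5  5
 6  0  1  2  2  3  3  4  5  5  5  5  5
dp[8][11] = 5. One LCS (by backtracking along matches): 7, 5, 5, 8, 7.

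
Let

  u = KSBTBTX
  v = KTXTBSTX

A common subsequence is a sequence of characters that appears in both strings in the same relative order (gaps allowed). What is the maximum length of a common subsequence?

Let dp[i][j] be the LCS length of the first i characters of u and the first j characters of v. dp[i][j] = dp[i-1][j-1]+1 when the i-th and j-th characters match, else max(dp[i-1][j], dp[i][j-1]).
    ·  K  T  X  T  B  S  T  X
 ·  0  0  0  0  0  0  0  0  0
 K  0  1  1  1  1  1  1  1  1
 S  0  1  1  1  1  1  2  2  2
 B  0  1  1  1  1  2  2  2  2
 T  0  1  2  2  2  2  2  3  3
 B  0  1  2  2  2  3  3  3  3
 T  0  1  2  2  3  3  3  4  4
 X  0  1  2  3  3  3  3  4  5
dp[7][8] = 5. One LCS (by backtracking along matches): KTBTX.

5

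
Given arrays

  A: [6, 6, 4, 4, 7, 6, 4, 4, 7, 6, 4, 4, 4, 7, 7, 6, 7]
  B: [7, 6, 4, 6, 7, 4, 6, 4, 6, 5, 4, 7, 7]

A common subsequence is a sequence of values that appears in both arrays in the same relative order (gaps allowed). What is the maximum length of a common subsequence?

9

Match 6 (A #1, B #2); then 6 (A #2, B #4); then 4 (A #4, B #6); then 6 (A #6, B #7); then 4 (A #8, B #8); then 6 (A #10, B #9); then 4 (A #13, B #11); then 7 (A #15, B #12); then 7 (A #17, B #13) — 9 values in the same relative order in both. Since dp[17][13] = 9, nothing longer is possible.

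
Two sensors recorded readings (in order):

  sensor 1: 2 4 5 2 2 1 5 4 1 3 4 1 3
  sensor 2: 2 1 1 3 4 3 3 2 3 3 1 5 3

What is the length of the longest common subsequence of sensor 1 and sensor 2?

7

Pick 2 at sensor 1[5]=sensor 2[1] → 1 at sensor 1[6]=sensor 2[2] → 1 at sensor 1[9]=sensor 2[3] → 3 at sensor 1[10]=sensor 2[4] → 4 at sensor 1[11]=sensor 2[5] → 1 at sensor 1[12]=sensor 2[11] → 3 at sensor 1[13]=sensor 2[13]; all 7 values appear in both, in order, and the DP table's final entry dp[13][13] is also 7, so no common subsequence is longer.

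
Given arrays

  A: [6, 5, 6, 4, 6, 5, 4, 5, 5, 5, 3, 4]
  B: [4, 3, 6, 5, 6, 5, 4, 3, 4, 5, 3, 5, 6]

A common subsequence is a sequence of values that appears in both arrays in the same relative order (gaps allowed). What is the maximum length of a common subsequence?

7

Match 6 (A #1, B #3) → 5 (A #2, B #4) → 6 (A #3, B #5) → 4 (A #4, B #7) → 4 (A #7, B #9) → 5 (A #8, B #10) → 5 (A #9, B #12) — 7 values in the same relative order in both. The LCS DP gives dp[12][13] = 7, so this is optimal.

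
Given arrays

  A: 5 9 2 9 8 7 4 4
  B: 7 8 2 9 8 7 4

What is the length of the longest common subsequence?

5

One common subsequence of length 5: 2 at A[3]=B[3], then 9 at A[4]=B[4], then 8 at A[5]=B[5], then 7 at A[6]=B[6], then 4 at A[8]=B[7]. dp[8][7] = 5 confirms this is the maximum.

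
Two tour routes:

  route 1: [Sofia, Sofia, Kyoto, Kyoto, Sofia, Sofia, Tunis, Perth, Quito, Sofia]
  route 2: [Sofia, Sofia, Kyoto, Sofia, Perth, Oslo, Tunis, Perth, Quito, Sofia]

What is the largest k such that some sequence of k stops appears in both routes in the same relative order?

8

Pick Sofia [1,1] → Sofia [2,2] → Kyoto [4,3] → Sofia [5,4] → Tunis [7,7] → Perth [8,8] → Quito [9,9] → Sofia [10,10]; all 8 stops appear in both, in order. Since dp[10][10] = 8, nothing longer is possible.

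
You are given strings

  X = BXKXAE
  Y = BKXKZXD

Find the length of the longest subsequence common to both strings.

4

Pick B at X[1]=Y[1]; then X at X[2]=Y[3]; then K at X[3]=Y[4]; then X at X[4]=Y[6]; all 4 characters appear in both, in order. Since dp[6][7] = 4, nothing longer is possible.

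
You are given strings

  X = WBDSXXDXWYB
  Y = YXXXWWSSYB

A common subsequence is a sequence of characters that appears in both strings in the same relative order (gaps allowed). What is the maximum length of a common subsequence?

Let dp[i][j] be the LCS length of the first i characters of X and the first j characters of Y. dp[i][j] = dp[i-1][j-1]+1 when the i-th and j-th characters match, else max(dp[i-1][j], dp[i][j-1]).
    ·  Y  X  X  X  W  W  S  S  Y  B
 ·  0  0  0  0  0  0  0  0  0  0  0
 W  0  0  0  0  0  1  1  1  1  1  1
 B  0  0  0  0  0  1  1  1  1  1  2
 D  0  0  0  0  0  1  1  1  1  1  2
 S  0  0  0  0  0  1  1  2  2  2  2
 X  0  0  1  1  1  1  1  2  2  2  2
 X  0  0  1  2  2  2  2  2  2  2  2
 D  0  0  1  2  2  2  2  2  2  2  2
 X  0  0  1  2  3  3  3  3  3  3  3
 W  0  0  1  2  3  4  4  4  4  4  4
 Y  0  1  1  2  3  4  4  4  4  5  5
 B  0  1  1  2  3  4  4  4  4  5  6
dp[11][10] = 6. One LCS (by backtracking along matches): XXXWYB.

6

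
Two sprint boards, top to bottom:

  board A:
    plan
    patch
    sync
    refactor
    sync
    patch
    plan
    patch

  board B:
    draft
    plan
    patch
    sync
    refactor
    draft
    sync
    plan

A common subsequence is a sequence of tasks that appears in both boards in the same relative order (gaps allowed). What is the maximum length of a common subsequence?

One common subsequence of length 6: plan [1,2], then patch [2,3], then sync [3,4], then refactor [4,5], then sync [5,7], then plan [7,8], and the DP table's final entry dp[8][8] is also 6, so no common subsequence is longer.

6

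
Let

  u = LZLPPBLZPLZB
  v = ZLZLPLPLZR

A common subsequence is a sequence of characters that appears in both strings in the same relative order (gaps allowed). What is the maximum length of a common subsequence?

Let dp[i][j] be the LCS length of the first i characters of u and the first j characters of v. dp[i][j] = dp[i-1][j-1]+1 when the i-th and j-th characters match, else max(dp[i-1][j], dp[i][j-1]).
    ·  Z  L  Z  L  P  L  P  L  Z  R
 ·  0  0  0  0  0  0  0  0  0  0  0
 L  0  0  1  1  1  1  1  1  1  1  1
 Z  0  1  1  2  2  2  2  2  2  2  2
 L  0  1  2  2  3  3  3  3  3  3  3
 P  0  1  2  2  3  4  4  4  4  4  4
 P  0  1  2  2  3  4  4  5  5  5  5
 B  0  1  2  2  3  4  4  5  5  5  5
 L  0  1  2  2  3  4  5  5  6  6  6
 Z  0  1  2  3  3  4  5  5  6  7  7
 P  0  1  2  3  3  4  5  6  6  7  7
 L  0  1  2  3  4  4  5  6  7  7  7
 Z  0  1  2  3  4  4  5  6  7  8  8
 B  0  1  2  3  4  4  5  6  7  8  8
dp[12][10] = 8. One LCS (by backtracking along matches): LZLPLPLZ.

8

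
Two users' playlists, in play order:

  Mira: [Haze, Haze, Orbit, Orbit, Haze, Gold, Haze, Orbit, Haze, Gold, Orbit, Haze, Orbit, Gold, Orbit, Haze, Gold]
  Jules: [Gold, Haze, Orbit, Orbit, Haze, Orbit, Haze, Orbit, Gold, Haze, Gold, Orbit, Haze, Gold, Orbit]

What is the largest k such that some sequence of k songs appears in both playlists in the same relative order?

Match Haze [2,2], then Orbit [3,3], then Orbit [4,4], then Haze [5,5], then Haze [7,7], then Orbit [8,8], then Haze [9,10], then Gold [10,11], then Orbit [11,12], then Haze [12,13], then Gold [14,14], then Orbit [15,15] — 12 songs in the same relative order in both, and the DP table's final entry dp[17][15] is also 12, so no common subsequence is longer.

12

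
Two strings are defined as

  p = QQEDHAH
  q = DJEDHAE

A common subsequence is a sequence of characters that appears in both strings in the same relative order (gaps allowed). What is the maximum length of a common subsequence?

4

Match E at p[3]=q[3], then D at p[4]=q[4], then H at p[5]=q[5], then A at p[6]=q[6] — 4 characters in the same relative order in both. dp[7][7] = 4 confirms this is the maximum.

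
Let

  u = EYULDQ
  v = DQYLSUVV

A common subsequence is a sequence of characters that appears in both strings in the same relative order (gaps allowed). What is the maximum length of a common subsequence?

2

Pick Y at u[2]=v[3], then U at u[3]=v[6]; all 2 characters appear in both, in order. Since dp[6][8] = 2, nothing longer is possible.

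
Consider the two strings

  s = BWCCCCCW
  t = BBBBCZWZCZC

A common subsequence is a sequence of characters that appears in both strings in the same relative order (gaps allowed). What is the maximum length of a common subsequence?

4

One common subsequence of length 4: B [1,4], then W [2,7], then C [3,9], then C [7,11]. The LCS DP gives dp[8][11] = 4, so this is optimal.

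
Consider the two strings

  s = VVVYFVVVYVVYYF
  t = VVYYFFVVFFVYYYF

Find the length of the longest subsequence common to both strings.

One common subsequence of length 11: V [1,1], then V [2,2], then Y [4,4], then F [5,6], then V [6,7], then V [7,8], then V [8,11], then Y [9,12], then Y [12,13], then Y [13,14], then F [14,15]. dp[14][15] = 11 confirms this is the maximum.

11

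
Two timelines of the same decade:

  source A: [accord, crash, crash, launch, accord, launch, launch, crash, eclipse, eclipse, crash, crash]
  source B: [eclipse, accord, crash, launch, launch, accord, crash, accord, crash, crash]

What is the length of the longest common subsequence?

Match accord (source A #1, source B #2) → crash (source A #2, source B #3) → launch (source A #4, source B #5) → accord (source A #5, source B #6) → crash (source A #8, source B #7) → crash (source A #11, source B #9) → crash (source A #12, source B #10) — 7 events in the same relative order in both. Since dp[12][10] = 7, nothing longer is possible.

7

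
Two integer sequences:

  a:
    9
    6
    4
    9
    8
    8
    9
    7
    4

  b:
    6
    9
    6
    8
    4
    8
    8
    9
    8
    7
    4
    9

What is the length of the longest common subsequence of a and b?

8

Match 9 at a[1]=b[2], 6 at a[2]=b[3], 4 at a[3]=b[5], 8 at a[5]=b[6], 8 at a[6]=b[7], 9 at a[7]=b[8], 7 at a[8]=b[10], 4 at a[9]=b[11] — 8 values in the same relative order in both. dp[9][12] = 8 confirms this is the maximum.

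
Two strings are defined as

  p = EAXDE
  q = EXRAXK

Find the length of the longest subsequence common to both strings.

3

Let dp[i][j] be the LCS length of the first i characters of p and the first j characters of q. dp[i][j] = dp[i-1][j-1]+1 when the i-th and j-th characters match, else max(dp[i-1][j], dp[i][j-1]).
    ·  E  X  R  A  X  K
 ·  0  0  0  0  0  0  0
 E  0  1  1  1  1  1  1
 A  0  1  1  1  2  2  2
 X  0  1  2  2  2  3  3
 D  0  1  2  2  2  3  3
 E  0  1  2  2  2  3  3
dp[5][6] = 3. One LCS (by backtracking along matches): EAX.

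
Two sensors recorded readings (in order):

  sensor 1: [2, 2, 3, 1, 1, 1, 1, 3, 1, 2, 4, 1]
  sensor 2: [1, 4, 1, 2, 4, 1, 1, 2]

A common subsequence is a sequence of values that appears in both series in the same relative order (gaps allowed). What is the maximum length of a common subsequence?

5

Pick 1 [4,1], then 1 [5,3], then 1 [7,6], then 1 [9,7], then 2 [10,8]; all 5 values appear in both, in order, and the DP table's final entry dp[12][8] is also 5, so no common subsequence is longer.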